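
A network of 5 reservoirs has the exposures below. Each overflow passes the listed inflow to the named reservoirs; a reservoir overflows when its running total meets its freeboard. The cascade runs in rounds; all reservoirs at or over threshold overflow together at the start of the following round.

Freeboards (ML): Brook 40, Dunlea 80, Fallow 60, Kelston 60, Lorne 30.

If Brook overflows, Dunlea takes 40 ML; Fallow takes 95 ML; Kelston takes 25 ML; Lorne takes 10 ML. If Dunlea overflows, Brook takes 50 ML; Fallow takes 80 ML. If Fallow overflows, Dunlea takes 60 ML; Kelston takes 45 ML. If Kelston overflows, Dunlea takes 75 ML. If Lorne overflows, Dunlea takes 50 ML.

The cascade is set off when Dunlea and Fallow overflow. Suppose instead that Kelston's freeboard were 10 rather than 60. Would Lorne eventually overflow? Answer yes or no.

With Kelston's freeboard at 10:
Round 1 — Dunlea, Fallow overflow (initial).
  Brook: +50 → 50 ≥ 40
  Kelston: +45 → 45 ≥ 10
Round 2 — Brook, Kelston overflow.
  Lorne: +10 → 10 < 30
No further overflows.

no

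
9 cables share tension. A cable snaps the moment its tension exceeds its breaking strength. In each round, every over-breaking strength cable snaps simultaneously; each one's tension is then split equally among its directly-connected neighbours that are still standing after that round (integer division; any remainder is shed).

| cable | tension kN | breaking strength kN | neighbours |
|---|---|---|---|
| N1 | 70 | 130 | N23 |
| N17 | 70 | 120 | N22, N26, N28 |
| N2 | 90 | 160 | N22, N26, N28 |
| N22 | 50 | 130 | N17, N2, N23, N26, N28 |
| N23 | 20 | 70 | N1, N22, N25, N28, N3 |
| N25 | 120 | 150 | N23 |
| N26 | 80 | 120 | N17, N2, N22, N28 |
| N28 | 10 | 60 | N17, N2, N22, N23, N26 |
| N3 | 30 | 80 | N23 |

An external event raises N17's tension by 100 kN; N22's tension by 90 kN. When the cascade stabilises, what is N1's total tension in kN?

Round 1 — N17 at 170 > 120; N22 at 140 > 130. N17, N22 snap.
  N17 sheds 170 kN to N26, N28: 85 each.
    N26: 80+85 = 165 > 120
    N28: 10+85 = 95 > 60
  N22 sheds 140 kN to N2, N23, N26, N28: 35 each.
    N2: 90+35 = 125 ≤ 160
    N23: 20+35 = 55 ≤ 70
    N26: 165+35 = 200 > 120
    N28: 95+35 = 130 > 60
Round 2 — N26, N28 snap.
  N26 sheds 200 kN to N2: 200 each.
    N2: 125+200 = 325 > 160
  N28 sheds 130 kN to N2, N23: 65 each.
    N2: 325+65 = 390 > 160
    N23: 55+65 = 120 > 70
Round 3 — N2, N23 snap.
  N2 sheds 390 kN: no online neighbours, lost.
  N23 sheds 120 kN to N1, N25, N3: 40 each.
    N1: 70+40 = 110 ≤ 130
    N25: 120+40 = 160 > 150
    N3: 30+40 = 70 ≤ 80
Round 4 — N25 snaps.
  N25 sheds 160 kN: no online neighbours, lost.
No further breaks.

110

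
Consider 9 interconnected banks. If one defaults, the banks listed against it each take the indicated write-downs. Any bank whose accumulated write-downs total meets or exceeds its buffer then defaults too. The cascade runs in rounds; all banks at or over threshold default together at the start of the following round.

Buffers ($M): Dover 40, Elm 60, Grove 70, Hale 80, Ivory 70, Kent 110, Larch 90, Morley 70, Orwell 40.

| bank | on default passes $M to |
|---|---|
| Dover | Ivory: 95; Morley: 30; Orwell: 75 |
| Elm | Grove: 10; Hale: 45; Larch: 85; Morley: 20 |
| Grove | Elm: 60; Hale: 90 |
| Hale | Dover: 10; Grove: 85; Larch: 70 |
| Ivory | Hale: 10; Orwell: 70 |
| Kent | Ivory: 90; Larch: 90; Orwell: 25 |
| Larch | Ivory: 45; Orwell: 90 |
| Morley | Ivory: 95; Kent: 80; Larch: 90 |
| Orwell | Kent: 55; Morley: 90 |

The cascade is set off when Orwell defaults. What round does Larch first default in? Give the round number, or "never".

Round 1 — Orwell defaults (initial).
  Kent: +55 → 55 < 110
  Morley: +90 → 90 ≥ 70
Round 2 — Morley defaults.
  Ivory: +95 → 95 ≥ 70
  Kent: +80 → 135 ≥ 110
  Larch: +90 → 90 ≥ 90
Round 3 — Ivory, Kent, Larch default.
  Hale: +10 → 10 < 80
No further defaults.

3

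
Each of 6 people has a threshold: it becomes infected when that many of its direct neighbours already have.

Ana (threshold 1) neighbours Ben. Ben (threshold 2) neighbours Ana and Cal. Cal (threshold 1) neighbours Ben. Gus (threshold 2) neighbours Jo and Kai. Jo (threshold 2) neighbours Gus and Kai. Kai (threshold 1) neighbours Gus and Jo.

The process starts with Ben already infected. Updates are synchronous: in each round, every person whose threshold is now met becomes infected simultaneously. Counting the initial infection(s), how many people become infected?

3

Round 1 — Ben becomes infected (initial).
Round 2 — checking thresholds:
  Ana: 1 of 1 neighbours ≥ 1, becomes infected.
  Cal: 1 of 1 neighbours ≥ 1, becomes infected.
Round 3 — no new infections; cascade stops.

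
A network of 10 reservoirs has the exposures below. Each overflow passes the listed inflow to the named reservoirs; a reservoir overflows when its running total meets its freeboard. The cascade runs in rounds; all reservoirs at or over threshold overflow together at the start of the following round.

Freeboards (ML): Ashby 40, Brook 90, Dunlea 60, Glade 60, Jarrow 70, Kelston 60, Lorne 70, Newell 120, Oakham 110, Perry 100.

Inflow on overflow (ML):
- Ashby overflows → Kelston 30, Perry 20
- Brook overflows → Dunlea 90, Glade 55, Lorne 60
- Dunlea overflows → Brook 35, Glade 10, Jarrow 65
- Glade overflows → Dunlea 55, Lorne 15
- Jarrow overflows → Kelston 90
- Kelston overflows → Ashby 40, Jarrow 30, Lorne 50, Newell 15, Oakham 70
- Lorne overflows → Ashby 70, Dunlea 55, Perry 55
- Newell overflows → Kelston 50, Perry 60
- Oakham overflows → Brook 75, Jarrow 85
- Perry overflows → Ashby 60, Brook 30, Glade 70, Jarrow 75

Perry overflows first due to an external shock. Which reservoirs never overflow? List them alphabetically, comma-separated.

Round 1 — Perry overflows (initial).
  Ashby: +60 → 60 ≥ 40
  Brook: +30 → 30 < 90
  Glade: +70 → 70 ≥ 60
  Jarrow: +75 → 75 ≥ 70
Round 2 — Ashby, Glade, Jarrow overflow.
  Dunlea: +55 → 55 < 60
  Kelston: +30+90 → 120 ≥ 60
  Lorne: +15 → 15 < 70
Round 3 — Kelston overflows.
  Lorne: +50 → 65 < 70
  Newell: +15 → 15 < 120
  Oakham: +70 → 70 < 110
No further overflows.

Brook, Dunlea, Lorne, Newell, Oakham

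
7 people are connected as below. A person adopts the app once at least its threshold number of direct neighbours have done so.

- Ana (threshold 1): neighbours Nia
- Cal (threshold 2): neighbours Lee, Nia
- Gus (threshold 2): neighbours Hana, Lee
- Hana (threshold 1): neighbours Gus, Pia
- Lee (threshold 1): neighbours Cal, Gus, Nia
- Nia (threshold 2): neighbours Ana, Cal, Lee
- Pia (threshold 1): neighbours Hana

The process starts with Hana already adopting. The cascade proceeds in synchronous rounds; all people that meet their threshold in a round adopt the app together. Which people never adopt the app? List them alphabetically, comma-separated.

Round 1 — Hana adopts the app (initial).
Round 2 — checking thresholds:
  Gus: 1 of 2 neighbours < 2, not yet.
  Pia: 1 of 1 neighbours ≥ 1, adopts the app.
Round 3 — no new adoptions; cascade stops.

Ana, Cal, Gus, Lee, Nia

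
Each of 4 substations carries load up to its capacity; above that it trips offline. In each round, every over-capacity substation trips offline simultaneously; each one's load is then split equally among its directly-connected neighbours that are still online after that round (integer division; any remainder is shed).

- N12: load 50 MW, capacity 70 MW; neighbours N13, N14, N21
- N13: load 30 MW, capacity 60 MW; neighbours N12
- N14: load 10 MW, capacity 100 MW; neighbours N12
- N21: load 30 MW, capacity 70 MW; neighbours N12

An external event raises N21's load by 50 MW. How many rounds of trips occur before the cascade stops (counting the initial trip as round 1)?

3

Round 1 — N21 at 80 > 70. N21 trips offline.
  N21 sheds 80 MW to N12: 80 each.
    N12: 50+80 = 130 > 70
Round 2 — N12 trips offline.
  N12 sheds 130 MW to N13, N14: 65 each.
    N13: 30+65 = 95 > 60
    N14: 10+65 = 75 ≤ 100
Round 3 — N13 trips offline.
  N13 sheds 95 MW: no online neighbours, lost.
No further trips.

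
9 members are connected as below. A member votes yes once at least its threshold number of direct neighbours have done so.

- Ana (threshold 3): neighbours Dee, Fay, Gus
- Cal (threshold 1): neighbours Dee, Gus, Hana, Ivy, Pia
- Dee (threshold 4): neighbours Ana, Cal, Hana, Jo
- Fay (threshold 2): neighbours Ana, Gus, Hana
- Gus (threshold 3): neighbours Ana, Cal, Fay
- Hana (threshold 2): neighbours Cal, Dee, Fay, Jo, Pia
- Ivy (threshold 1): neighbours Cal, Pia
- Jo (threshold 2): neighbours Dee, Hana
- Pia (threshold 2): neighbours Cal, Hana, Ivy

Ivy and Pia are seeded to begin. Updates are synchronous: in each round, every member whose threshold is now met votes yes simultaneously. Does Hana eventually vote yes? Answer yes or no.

Round 1 — Ivy, Pia vote yes (initial).
Round 2 — checking thresholds:
  Cal: 2 of 5 neighbours ≥ 1, votes yes.
  Hana: 1 of 5 neighbours < 2, not yet.
Round 3 — checking thresholds:
  Dee: 1 of 4 neighbours < 4, not yet.
  Gus: 1 of 3 neighbours < 3, not yet.
  Hana: 2 of 5 neighbours ≥ 2, votes yes.
Round 4 — no new yes votes; cascade stops.

yes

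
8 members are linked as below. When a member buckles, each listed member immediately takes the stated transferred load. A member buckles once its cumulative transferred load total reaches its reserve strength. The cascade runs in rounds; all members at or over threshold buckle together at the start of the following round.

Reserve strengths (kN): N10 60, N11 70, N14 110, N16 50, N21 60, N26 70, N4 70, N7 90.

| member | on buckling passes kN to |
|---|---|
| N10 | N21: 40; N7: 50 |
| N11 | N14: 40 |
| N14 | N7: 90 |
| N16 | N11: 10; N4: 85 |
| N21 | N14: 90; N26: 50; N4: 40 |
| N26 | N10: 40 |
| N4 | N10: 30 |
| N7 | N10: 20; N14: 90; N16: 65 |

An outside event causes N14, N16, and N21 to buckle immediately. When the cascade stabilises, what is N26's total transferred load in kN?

50

Round 1 — N14, N16, N21 buckle (initial).
  N11: +10 → 10 < 70
  N26: +50 → 50 < 70
  N4: +85+40 → 125 ≥ 70
  N7: +90 → 90 ≥ 90
Round 2 — N4, N7 buckle.
  N10: +30+20 → 50 < 60
No further bucklings.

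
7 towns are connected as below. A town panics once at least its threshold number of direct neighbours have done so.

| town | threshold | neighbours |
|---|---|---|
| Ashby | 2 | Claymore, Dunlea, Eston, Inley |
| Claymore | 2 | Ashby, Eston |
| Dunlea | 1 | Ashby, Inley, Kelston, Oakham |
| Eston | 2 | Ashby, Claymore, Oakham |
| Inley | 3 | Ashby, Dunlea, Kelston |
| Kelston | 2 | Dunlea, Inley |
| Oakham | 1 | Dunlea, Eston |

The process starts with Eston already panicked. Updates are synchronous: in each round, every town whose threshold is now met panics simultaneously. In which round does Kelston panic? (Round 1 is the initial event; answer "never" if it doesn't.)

Round 1 — Eston panics (initial).
Round 2 — checking thresholds:
  Ashby: 1 of 4 neighbours < 2, below threshold.
  Claymore: 1 of 2 neighbours < 2, below threshold.
  Oakham: 1 of 2 neighbours ≥ 1, panics.
Round 3 — checking thresholds:
  Ashby: 1 of 4 neighbours < 2, below threshold.
  Claymore: 1 of 2 neighbours < 2, below threshold.
  Dunlea: 1 of 4 neighbours ≥ 1, panics.
Round 4 — checking thresholds:
  Ashby: 2 of 4 neighbours ≥ 2, panics.
  Claymore: 1 of 2 neighbours < 2, below threshold.
  Inley: 1 of 3 neighbours < 3, below threshold.
  Kelston: 1 of 2 neighbours < 2, below threshold.
Round 5 — checking thresholds:
  Claymore: 2 of 2 neighbours ≥ 2, panics.
  Inley: 2 of 3 neighbours < 3, below threshold.
  Kelston: 1 of 2 neighbours < 2, below threshold.
Round 6 — no new panics; cascade stops.

never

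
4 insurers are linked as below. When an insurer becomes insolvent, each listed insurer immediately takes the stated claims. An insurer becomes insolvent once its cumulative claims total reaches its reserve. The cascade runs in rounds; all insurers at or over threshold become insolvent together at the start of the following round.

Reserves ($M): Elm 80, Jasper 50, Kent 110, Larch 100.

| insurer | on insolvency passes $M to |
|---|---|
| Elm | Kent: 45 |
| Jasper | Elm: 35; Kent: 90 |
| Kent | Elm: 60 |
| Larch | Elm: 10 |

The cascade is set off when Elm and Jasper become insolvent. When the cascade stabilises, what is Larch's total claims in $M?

0

Round 1 — Elm, Jasper become insolvent (initial).
  Kent: +45+90 → 135 ≥ 110
Round 2 — Kent becomes insolvent.
No further insolvencies.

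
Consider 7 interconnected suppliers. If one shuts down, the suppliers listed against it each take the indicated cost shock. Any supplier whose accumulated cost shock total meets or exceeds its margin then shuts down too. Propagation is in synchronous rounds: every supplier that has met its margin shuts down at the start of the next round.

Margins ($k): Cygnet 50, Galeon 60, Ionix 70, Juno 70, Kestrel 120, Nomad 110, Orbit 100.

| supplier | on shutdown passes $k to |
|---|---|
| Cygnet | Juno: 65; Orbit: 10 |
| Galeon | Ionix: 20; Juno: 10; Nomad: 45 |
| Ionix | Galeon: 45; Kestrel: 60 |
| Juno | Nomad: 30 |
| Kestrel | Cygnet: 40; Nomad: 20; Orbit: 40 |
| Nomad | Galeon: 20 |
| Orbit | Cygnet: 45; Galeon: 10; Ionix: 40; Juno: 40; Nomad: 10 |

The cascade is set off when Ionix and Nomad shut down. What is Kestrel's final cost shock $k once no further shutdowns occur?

60

Round 1 — Ionix, Nomad shut down (initial).
  Galeon: +45+20 → 65 ≥ 60
  Kestrel: +60 → 60 < 120
Round 2 — Galeon shuts down.
  Juno: +10 → 10 < 70
No further shutdowns.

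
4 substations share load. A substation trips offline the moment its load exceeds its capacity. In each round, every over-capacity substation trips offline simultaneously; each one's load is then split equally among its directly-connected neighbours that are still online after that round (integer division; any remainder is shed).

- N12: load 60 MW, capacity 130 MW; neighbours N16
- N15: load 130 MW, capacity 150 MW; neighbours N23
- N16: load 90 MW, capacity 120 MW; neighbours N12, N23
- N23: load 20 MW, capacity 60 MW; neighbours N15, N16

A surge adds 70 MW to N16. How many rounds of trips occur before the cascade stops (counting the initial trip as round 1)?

Round 1 — N16 at 160 > 120. N16 trips offline.
  N16 sheds 160 MW to N12, N23: 80 each.
    N12: 60+80 = 140 > 130
    N23: 20+80 = 100 > 60
Round 2 — N12, N23 trip offline.
  N12 sheds 140 MW: no online neighbours, lost.
  N23 sheds 100 MW to N15: 100 each.
    N15: 130+100 = 230 > 150
Round 3 — N15 trips offline.
  N15 sheds 230 MW: no online neighbours, lost.
No further trips.

3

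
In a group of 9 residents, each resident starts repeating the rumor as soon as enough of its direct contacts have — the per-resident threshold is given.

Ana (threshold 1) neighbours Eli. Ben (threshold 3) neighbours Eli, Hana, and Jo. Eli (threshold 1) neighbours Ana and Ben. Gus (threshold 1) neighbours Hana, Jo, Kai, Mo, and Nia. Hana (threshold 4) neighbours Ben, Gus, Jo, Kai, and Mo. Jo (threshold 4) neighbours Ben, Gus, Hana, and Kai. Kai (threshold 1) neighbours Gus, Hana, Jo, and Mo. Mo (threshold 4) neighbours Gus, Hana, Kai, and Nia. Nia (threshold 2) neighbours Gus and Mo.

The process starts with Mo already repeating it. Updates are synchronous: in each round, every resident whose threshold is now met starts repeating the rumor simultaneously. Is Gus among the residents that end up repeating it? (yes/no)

yes

Round 1 — Mo starts repeating the rumor (initial).
Round 2 — checking thresholds:
  Gus: 1 of 5 neighbours ≥ 1, starts repeating the rumor.
  Hana: 1 of 5 neighbours < 4, not yet.
  Kai: 1 of 4 neighbours ≥ 1, starts repeating the rumor.
  Nia: 1 of 2 neighbours < 2, not yet.
Round 3 — checking thresholds:
  Hana: 3 of 5 neighbours < 4, not yet.
  Jo: 2 of 4 neighbours < 4, not yet.
  Nia: 2 of 2 neighbours ≥ 2, starts repeating the rumor.
Round 4 — no new spreads; cascade stops.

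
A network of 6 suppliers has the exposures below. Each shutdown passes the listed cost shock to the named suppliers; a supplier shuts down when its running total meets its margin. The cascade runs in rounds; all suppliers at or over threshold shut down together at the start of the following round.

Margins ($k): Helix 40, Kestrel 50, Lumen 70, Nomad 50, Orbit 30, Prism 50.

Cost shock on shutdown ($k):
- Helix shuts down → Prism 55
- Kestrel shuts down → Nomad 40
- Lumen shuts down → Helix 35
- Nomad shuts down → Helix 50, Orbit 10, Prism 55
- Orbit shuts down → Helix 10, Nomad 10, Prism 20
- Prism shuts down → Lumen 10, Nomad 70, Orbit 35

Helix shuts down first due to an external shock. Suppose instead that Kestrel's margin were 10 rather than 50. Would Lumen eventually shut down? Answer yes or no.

no

With Kestrel's margin at 10:
Round 1 — Helix shuts down (initial).
  Prism: +55 → 55 ≥ 50
Round 2 — Prism shuts down.
  Lumen: +10 → 10 < 70
  Nomad: +70 → 70 ≥ 50
  Orbit: +35 → 35 ≥ 30
Round 3 — Nomad, Orbit shut down.
No further shutdowns.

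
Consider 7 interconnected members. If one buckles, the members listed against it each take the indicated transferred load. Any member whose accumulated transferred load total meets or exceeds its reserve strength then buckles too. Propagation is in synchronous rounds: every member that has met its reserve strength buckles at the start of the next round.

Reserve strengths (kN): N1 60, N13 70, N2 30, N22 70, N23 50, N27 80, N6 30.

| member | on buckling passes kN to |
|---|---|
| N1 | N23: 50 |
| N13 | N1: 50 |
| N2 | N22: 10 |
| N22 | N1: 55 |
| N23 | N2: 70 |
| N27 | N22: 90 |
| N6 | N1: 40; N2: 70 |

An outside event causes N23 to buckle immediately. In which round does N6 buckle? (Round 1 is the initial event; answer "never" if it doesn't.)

never

Round 1 — N23 buckles (initial).
  N2: +70 → 70 ≥ 30
Round 2 — N2 buckles.
  N22: +10 → 10 < 70
No further bucklings.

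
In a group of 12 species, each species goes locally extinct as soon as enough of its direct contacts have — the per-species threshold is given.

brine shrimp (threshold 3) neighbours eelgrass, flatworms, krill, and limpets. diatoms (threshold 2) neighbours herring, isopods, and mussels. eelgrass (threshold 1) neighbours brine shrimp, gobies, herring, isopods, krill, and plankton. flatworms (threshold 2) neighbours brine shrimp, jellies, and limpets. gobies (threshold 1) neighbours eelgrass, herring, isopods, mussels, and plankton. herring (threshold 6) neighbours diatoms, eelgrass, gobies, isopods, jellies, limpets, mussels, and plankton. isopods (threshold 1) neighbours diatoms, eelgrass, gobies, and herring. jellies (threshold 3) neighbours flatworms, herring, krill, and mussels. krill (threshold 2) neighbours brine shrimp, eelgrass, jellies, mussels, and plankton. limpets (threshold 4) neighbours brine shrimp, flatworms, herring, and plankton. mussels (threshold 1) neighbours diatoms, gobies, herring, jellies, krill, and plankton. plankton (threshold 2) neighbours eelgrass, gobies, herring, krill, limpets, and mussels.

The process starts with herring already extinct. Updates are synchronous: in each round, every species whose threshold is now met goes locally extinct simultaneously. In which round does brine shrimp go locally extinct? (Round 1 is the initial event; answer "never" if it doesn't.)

Round 1 — herring goes locally extinct (initial).
Round 2 — checking thresholds:
  diatoms: 1 of 3 neighbours < 2, holds.
  eelgrass: 1 of 6 neighbours ≥ 1, goes locally extinct.
  gobies: 1 of 5 neighbours ≥ 1, goes locally extinct.
  isopods: 1 of 4 neighbours ≥ 1, goes locally extinct.
  jellies: 1 of 4 neighbours < 3, holds.
  limpets: 1 of 4 neighbours < 4, holds.
  mussels: 1 of 6 neighbours ≥ 1, goes locally extinct.
  plankton: 1 of 6 neighbours < 2, holds.
Round 3 — checking thresholds:
  brine shrimp: 1 of 4 neighbours < 3, holds.
  diatoms: 3 of 3 neighbours ≥ 2, goes locally extinct.
  jellies: 2 of 4 neighbours < 3, holds.
  krill: 2 of 5 neighbours ≥ 2, goes locally extinct.
  limpets: 1 of 4 neighbours < 4, holds.
  plankton: 4 of 6 neighbours ≥ 2, goes locally extinct.
Round 4 — checking thresholds:
  brine shrimp: 2 of 4 neighbours < 3, holds.
  jellies: 3 of 4 neighbours ≥ 3, goes locally extinct.
  limpets: 2 of 4 neighbours < 4, holds.
Round 5 — no new extinctions; cascade stops.

never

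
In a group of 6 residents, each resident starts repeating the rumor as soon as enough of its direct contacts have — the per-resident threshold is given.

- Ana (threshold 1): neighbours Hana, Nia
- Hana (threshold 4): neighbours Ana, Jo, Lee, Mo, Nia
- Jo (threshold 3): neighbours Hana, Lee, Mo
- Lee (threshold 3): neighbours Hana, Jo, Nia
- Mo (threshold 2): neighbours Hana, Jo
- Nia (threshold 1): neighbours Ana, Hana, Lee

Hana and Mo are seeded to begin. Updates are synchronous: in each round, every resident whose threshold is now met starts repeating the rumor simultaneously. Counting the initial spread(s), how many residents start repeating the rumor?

4

Round 1 — Hana, Mo start repeating the rumor (initial).
Round 2 — checking thresholds:
  Ana: 1 of 2 neighbours ≥ 1, starts repeating the rumor.
  Jo: 2 of 3 neighbours < 3, holds.
  Lee: 1 of 3 neighbours < 3, holds.
  Nia: 1 of 3 neighbours ≥ 1, starts repeating the rumor.
Round 3 — no new spreads; cascade stops.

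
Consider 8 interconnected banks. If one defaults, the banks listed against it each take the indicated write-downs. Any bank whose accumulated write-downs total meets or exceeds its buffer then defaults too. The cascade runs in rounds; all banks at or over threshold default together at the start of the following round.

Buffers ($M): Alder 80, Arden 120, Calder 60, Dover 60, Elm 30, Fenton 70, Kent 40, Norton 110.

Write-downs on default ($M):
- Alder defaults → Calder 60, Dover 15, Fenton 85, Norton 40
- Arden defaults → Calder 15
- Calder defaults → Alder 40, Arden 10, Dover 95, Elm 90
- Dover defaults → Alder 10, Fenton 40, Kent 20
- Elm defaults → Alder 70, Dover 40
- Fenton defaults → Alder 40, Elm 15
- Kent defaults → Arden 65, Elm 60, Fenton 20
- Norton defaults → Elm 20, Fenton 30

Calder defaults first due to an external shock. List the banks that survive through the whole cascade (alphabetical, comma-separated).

Round 1 — Calder defaults (initial).
  Alder: +40 → 40 < 80
  Arden: +10 → 10 < 120
  Dover: +95 → 95 ≥ 60
  Elm: +90 → 90 ≥ 30
Round 2 — Dover, Elm default.
  Alder: +10+70 → 120 ≥ 80
  Fenton: +40 → 40 < 70
  Kent: +20 → 20 < 40
Round 3 — Alder defaults.
  Fenton: +85 → 125 ≥ 70
  Norton: +40 → 40 < 110
Round 4 — Fenton defaults.
No further defaults.

Arden, Kent, Norton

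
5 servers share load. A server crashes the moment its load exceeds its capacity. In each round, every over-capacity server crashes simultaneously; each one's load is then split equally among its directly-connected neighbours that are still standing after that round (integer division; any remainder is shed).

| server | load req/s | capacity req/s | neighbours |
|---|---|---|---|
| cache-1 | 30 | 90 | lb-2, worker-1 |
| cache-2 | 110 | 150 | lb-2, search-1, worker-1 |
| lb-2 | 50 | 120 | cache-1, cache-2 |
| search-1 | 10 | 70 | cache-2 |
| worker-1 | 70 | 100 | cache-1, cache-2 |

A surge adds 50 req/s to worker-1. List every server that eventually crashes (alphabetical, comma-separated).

Round 1 — worker-1 at 120 > 100. worker-1 crashes.
  worker-1 sheds 120 req/s to cache-1, cache-2: 60 each.
    cache-1: 30+60 = 90 ≤ 90
    cache-2: 110+60 = 170 > 150
Round 2 — cache-2 crashes.
  cache-2 sheds 170 req/s to lb-2, search-1: 85 each.
    lb-2: 50+85 = 135 > 120
    search-1: 10+85 = 95 > 70
Round 3 — lb-2, search-1 crash.
  lb-2 sheds 135 req/s to cache-1: 135 each.
    cache-1: 90+135 = 225 > 90
  search-1 sheds 95 req/s: no online neighbours, lost.
Round 4 — cache-1 crashes.
  cache-1 sheds 225 req/s: no online neighbours, lost.
No further crashes.

cache-1, cache-2, lb-2, search-1, worker-1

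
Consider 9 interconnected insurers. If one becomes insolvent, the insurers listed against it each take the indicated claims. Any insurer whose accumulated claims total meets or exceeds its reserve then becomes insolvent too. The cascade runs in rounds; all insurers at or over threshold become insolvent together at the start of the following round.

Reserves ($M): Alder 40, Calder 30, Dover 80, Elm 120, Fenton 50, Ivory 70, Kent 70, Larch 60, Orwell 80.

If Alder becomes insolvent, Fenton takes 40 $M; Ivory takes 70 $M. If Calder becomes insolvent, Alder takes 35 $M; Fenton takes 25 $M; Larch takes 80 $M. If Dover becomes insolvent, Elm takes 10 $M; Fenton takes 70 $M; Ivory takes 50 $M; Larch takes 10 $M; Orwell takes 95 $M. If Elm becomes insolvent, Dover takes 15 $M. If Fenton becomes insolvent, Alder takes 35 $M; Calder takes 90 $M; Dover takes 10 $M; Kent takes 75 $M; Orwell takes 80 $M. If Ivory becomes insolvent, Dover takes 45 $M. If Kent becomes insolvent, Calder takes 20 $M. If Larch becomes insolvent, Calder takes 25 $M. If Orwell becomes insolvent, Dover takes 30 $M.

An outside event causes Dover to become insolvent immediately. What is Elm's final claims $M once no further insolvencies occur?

Round 1 — Dover becomes insolvent (initial).
  Elm: +10 → 10 < 120
  Fenton: +70 → 70 ≥ 50
  Ivory: +50 → 50 < 70
  Larch: +10 → 10 < 60
  Orwell: +95 → 95 ≥ 80
Round 2 — Fenton, Orwell become insolvent.
  Alder: +35 → 35 < 40
  Calder: +90 → 90 ≥ 30
  Kent: +75 → 75 ≥ 70
Round 3 — Calder, Kent become insolvent.
  Alder: +35 → 70 ≥ 40
  Larch: +80 → 90 ≥ 60
Round 4 — Alder, Larch become insolvent.
  Ivory: +70 → 120 ≥ 70
Round 5 — Ivory becomes insolvent.
No further insolvencies.

10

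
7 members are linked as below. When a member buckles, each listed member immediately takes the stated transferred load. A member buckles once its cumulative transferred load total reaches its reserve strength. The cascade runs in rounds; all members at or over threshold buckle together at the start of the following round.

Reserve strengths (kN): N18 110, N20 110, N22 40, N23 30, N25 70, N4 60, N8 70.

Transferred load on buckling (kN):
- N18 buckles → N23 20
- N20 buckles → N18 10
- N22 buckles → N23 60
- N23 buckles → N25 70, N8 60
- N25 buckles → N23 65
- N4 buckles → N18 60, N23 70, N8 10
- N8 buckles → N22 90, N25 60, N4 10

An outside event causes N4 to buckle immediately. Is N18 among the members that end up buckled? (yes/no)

Round 1 — N4 buckles (initial).
  N18: +60 → 60 < 110
  N23: +70 → 70 ≥ 30
  N8: +10 → 10 < 70
Round 2 — N23 buckles.
  N25: +70 → 70 ≥ 70
  N8: +60 → 70 ≥ 70
Round 3 — N25, N8 buckle.
  N22: +90 → 90 ≥ 40
Round 4 — N22 buckles.
No further bucklings.

no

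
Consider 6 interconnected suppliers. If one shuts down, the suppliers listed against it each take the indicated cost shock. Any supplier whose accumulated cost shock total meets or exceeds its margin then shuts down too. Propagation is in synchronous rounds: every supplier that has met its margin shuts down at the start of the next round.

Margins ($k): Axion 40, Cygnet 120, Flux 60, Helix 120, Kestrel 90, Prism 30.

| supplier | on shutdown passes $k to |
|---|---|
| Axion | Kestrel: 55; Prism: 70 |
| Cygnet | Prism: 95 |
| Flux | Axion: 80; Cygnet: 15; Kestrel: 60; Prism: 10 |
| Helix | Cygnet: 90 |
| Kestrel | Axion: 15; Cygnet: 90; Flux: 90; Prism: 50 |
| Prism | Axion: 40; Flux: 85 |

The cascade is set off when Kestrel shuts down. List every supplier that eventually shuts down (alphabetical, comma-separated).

Round 1 — Kestrel shuts down (initial).
  Axion: +15 → 15 < 40
  Cygnet: +90 → 90 < 120
  Flux: +90 → 90 ≥ 60
  Prism: +50 → 50 ≥ 30
Round 2 — Flux, Prism shut down.
  Axion: +80+40 → 135 ≥ 40
  Cygnet: +15 → 105 < 120
Round 3 — Axion shuts down.
No further shutdowns.

Axion, Flux, Kestrel, Prism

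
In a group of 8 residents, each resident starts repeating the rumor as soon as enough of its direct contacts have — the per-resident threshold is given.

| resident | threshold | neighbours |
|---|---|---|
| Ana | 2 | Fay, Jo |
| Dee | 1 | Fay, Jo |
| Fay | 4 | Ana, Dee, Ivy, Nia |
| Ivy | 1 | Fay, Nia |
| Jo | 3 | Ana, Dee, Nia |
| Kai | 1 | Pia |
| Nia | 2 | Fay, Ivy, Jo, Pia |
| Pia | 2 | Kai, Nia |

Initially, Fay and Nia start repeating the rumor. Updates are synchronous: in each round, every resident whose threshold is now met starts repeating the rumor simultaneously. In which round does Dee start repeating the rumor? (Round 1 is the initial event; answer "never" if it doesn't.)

Round 1 — Fay, Nia start repeating the rumor (initial).
Round 2 — checking thresholds:
  Ana: 1 of 2 neighbours < 2, below threshold.
  Dee: 1 of 2 neighbours ≥ 1, starts repeating the rumor.
  Ivy: 2 of 2 neighbours ≥ 1, starts repeating the rumor.
  Jo: 1 of 3 neighbours < 3, below threshold.
  Pia: 1 of 2 neighbours < 2, below threshold.
Round 3 — no new spreads; cascade stops.

2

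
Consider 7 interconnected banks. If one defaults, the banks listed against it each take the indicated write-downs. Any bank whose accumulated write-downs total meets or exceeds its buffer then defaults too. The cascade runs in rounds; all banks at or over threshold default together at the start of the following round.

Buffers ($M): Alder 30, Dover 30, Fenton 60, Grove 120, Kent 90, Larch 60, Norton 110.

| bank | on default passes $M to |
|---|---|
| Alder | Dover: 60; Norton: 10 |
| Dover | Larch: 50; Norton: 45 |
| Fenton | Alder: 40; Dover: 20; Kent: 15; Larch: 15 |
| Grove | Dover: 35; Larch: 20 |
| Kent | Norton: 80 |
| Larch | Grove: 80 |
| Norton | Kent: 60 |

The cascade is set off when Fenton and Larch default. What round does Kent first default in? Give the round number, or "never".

Round 1 — Fenton, Larch default (initial).
  Alder: +40 → 40 ≥ 30
  Dover: +20 → 20 < 30
  Grove: +80 → 80 < 120
  Kent: +15 → 15 < 90
Round 2 — Alder defaults.
  Dover: +60 → 80 ≥ 30
  Norton: +10 → 10 < 110
Round 3 — Dover defaults.
  Norton: +45 → 55 < 110
No further defaults.

never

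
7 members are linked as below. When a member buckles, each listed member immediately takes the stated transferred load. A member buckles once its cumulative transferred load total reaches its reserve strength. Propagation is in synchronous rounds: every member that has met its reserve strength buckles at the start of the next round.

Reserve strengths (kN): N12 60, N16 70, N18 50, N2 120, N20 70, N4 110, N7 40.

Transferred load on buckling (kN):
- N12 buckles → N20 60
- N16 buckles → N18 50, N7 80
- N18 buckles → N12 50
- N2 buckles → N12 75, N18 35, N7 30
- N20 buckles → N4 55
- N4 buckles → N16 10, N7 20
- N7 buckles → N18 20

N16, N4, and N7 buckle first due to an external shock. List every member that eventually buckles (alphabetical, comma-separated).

Round 1 — N16, N4, N7 buckle (initial).
  N18: +50+20 → 70 ≥ 50
Round 2 — N18 buckles.
  N12: +50 → 50 < 60
No further bucklings.

N16, N18, N4, N7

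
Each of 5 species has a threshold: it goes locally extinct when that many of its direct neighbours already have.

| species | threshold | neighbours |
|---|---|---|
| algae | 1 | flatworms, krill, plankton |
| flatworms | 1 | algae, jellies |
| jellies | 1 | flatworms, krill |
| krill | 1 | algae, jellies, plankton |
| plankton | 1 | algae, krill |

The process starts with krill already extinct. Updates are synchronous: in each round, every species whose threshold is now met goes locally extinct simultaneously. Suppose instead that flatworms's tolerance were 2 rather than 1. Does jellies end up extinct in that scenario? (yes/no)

With flatworms's tolerance at 2:
Round 1 — krill goes locally extinct (initial).
Round 2 — checking thresholds:
  algae: 1 of 3 neighbours ≥ 1, goes locally extinct.
  jellies: 1 of 2 neighbours ≥ 1, goes locally extinct.
  plankton: 1 of 2 neighbours ≥ 1, goes locally extinct.
Round 3 — checking thresholds:
  flatworms: 2 of 2 neighbours ≥ 2, goes locally extinct.
Round 4 — no new extinctions; cascade stops.

yes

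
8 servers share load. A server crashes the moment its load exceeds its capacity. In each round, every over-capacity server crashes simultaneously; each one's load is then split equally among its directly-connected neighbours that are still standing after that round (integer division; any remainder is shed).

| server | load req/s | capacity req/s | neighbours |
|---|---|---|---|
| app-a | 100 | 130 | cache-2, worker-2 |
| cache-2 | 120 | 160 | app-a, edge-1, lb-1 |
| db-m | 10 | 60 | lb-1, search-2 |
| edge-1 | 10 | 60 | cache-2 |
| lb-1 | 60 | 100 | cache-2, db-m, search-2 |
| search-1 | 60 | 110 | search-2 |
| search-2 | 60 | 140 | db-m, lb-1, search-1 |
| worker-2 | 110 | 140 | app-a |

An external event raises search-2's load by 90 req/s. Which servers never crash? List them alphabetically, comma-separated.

Round 1 — search-2 at 150 > 140. search-2 crashes.
  search-2 sheds 150 req/s to db-m, lb-1, search-1: 50 each.
    db-m: 10+50 = 60 ≤ 60
    lb-1: 60+50 = 110 > 100
    search-1: 60+50 = 110 ≤ 110
Round 2 — lb-1 crashes.
  lb-1 sheds 110 req/s to cache-2, db-m: 55 each.
    cache-2: 120+55 = 175 > 160
    db-m: 60+55 = 115 > 60
Round 3 — cache-2, db-m crash.
  cache-2 sheds 175 req/s to app-a, edge-1: 87 each (1 lost).
    app-a: 100+87 = 187 > 130
    edge-1: 10+87 = 97 > 60
  db-m sheds 115 req/s: no online neighbours, lost.
Round 4 — app-a, edge-1 crash.
  app-a sheds 187 req/s to worker-2: 187 each.
    worker-2: 110+187 = 297 > 140
  edge-1 sheds 97 req/s: no online neighbours, lost.
Round 5 — worker-2 crashes.
  worker-2 sheds 297 req/s: no online neighbours, lost.
No further crashes.

search-1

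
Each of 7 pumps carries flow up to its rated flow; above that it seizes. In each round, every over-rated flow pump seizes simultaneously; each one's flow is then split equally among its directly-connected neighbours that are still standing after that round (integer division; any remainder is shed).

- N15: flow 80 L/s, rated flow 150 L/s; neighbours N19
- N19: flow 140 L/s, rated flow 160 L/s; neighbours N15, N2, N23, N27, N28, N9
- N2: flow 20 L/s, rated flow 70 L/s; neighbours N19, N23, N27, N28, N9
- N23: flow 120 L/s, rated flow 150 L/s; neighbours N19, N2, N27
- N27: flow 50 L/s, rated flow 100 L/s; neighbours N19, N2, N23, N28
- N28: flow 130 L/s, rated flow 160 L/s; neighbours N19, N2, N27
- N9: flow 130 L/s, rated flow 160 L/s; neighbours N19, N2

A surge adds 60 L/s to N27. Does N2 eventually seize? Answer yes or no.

Round 1 — N27 at 110 > 100. N27 seizes.
  N27 sheds 110 L/s to N19, N2, N23, N28: 27 each (2 lost).
    N19: 140+27 = 167 > 160
    N2: 20+27 = 47 ≤ 70
    N23: 120+27 = 147 ≤ 150
    N28: 130+27 = 157 ≤ 160
Round 2 — N19 seizes.
  N19 sheds 167 L/s to N15, N2, N23, N28, N9: 33 each (2 lost).
    N15: 80+33 = 113 ≤ 150
    N2: 47+33 = 80 > 70
    N23: 147+33 = 180 > 150
    N28: 157+33 = 190 > 160
    N9: 130+33 = 163 > 160
Round 3 — N2, N23, N28, N9 seize.
  N2 sheds 80 L/s: no online neighbours, lost.
  N23 sheds 180 L/s: no online neighbours, lost.
  N28 sheds 190 L/s: no online neighbours, lost.
  N9 sheds 163 L/s: no online neighbours, lost.
No further seizures.

yes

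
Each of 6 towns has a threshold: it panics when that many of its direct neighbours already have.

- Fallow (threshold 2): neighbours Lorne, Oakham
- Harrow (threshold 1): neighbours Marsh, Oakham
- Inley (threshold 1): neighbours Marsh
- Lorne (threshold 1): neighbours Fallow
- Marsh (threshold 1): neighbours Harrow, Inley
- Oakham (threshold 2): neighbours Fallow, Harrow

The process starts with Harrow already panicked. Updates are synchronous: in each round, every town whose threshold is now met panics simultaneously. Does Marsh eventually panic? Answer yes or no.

Round 1 — Harrow panics (initial).
Round 2 — checking thresholds:
  Marsh: 1 of 2 neighbours ≥ 1, panics.
  Oakham: 1 of 2 neighbours < 2, below threshold.
Round 3 — checking thresholds:
  Inley: 1 of 1 neighbours ≥ 1, panics.
  Oakham: 1 of 2 neighbours < 2, below threshold.
Round 4 — no new panics; cascade stops.

yes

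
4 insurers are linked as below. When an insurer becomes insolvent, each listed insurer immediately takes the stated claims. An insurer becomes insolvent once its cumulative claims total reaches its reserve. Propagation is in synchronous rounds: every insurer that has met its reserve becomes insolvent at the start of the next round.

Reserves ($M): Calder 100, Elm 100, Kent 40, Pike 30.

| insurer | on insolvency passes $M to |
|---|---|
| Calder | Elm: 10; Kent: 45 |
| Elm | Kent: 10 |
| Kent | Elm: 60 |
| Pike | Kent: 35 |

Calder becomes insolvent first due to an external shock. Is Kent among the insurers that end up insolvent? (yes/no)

yes

Round 1 — Calder becomes insolvent (initial).
  Elm: +10 → 10 < 100
  Kent: +45 → 45 ≥ 40
Round 2 — Kent becomes insolvent.
  Elm: +60 → 70 < 100
No further insolvencies.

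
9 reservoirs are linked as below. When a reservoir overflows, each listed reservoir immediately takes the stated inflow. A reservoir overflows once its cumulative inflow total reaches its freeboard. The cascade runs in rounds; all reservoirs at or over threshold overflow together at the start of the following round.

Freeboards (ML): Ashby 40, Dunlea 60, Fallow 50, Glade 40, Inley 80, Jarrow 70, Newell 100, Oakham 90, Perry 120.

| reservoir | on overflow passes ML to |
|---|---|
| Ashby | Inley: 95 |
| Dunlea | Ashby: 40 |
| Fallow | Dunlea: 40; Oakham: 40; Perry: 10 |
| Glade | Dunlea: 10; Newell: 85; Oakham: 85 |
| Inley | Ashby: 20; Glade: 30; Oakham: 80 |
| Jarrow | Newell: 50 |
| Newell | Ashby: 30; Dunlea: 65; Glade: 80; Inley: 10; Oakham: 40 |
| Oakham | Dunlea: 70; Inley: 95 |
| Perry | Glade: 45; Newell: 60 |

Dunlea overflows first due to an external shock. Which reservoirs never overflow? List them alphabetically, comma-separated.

Fallow, Glade, Jarrow, Newell, Oakham, Perry

Round 1 — Dunlea overflows (initial).
  Ashby: +40 → 40 ≥ 40
Round 2 — Ashby overflows.
  Inley: +95 → 95 ≥ 80
Round 3 — Inley overflows.
  Glade: +30 → 30 < 40
  Oakham: +80 → 80 < 90
No further overflows.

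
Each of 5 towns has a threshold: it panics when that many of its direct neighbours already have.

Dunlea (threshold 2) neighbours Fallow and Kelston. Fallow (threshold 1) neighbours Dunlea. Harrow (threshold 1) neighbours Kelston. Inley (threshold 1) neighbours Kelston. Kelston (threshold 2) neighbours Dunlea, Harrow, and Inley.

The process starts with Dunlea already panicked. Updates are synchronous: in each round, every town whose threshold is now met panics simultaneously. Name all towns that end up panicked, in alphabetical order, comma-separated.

Round 1 — Dunlea panics (initial).
Round 2 — checking thresholds:
  Fallow: 1 of 1 neighbours ≥ 1, panics.
  Kelston: 1 of 3 neighbours < 2, below threshold.
Round 3 — no new panics; cascade stops.

Dunlea, Fallow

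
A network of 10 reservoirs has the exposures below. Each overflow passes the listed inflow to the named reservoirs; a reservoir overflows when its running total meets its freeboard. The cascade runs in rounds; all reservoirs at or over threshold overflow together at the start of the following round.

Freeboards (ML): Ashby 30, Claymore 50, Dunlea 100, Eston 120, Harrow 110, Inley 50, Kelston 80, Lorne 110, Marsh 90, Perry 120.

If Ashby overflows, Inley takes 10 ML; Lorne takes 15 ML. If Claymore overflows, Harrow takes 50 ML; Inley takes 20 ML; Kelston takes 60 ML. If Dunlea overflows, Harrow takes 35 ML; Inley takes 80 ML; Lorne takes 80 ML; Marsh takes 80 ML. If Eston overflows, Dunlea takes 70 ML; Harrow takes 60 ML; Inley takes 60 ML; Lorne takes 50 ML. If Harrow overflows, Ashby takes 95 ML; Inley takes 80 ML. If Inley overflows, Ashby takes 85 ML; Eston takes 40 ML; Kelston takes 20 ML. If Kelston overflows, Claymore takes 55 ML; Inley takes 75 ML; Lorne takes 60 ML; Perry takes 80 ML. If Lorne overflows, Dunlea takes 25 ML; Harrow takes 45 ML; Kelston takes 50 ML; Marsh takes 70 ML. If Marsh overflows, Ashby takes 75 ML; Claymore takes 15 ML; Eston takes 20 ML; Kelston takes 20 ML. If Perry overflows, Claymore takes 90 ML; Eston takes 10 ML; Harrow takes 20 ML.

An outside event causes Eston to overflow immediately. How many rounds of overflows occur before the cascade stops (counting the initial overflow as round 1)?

Round 1 — Eston overflows (initial).
  Dunlea: +70 → 70 < 100
  Harrow: +60 → 60 < 110
  Inley: +60 → 60 ≥ 50
  Lorne: +50 → 50 < 110
Round 2 — Inley overflows.
  Ashby: +85 → 85 ≥ 30
  Kelston: +20 → 20 < 80
Round 3 — Ashby overflows.
  Lorne: +15 → 65 < 110
No further overflows.

3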